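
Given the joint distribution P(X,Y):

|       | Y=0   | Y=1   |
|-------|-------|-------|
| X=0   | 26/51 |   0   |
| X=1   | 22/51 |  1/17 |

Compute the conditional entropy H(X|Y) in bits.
0.9365 bits

H(X|Y) = H(X,Y) - H(Y)

H(X,Y) = -Σ_{x,y} P(x,y) log₂ P(x,y). Per-cell terms -P(x,y)·log₂P(x,y):
  X=0: 0.495522, 0.000000
  X=1: 0.523252, 0.240439
  (cells with P = 0 contribute 0)
Sum of the 4 terms: H(X,Y) = 1.259213 bits

Marginal of Y (column sums):
  P(Y=0) = 26/51 + 22/51 = 16/17
  P(Y=1) = 0 + 1/17 = 1/17
H(Y) = -[(16/17)·log₂(16/17) + (1/17)·log₂(1/17)]
  = 0.082318 + 0.240439 = 0.322757 bits

H(X|Y) = H(X,Y) - H(Y) = 1.259213 - 0.322757 = 0.9365 bits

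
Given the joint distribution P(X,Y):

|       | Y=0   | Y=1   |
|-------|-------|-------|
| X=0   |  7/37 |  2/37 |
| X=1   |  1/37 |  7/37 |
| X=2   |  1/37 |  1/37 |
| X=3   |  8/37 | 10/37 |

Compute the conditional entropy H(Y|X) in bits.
0.8396 bits

H(Y|X) = H(X,Y) - H(X)

H(X,Y) = -Σ_{x,y} P(x,y) log₂ P(x,y). Per-cell terms -P(x,y)·log₂P(x,y):
  X=0: 0.45445, 0.22754
  X=1: 0.14080, 0.45445
  X=2: 0.14080, 0.14080
  X=3: 0.47772, 0.51014
Sum of the 8 terms: H(X,Y) = 2.5467 bits

Marginal of X (row sums):
  P(X=0) = 7/37 + 2/37 = 9/37
  P(X=1) = 1/37 + 7/37 = 8/37
  P(X=2) = 1/37 + 1/37 = 2/37
  P(X=3) = 8/37 + 10/37 = 18/37
H(X) = -[(9/37)·log₂(9/37) + (8/37)·log₂(8/37) + (2/37)·log₂(2/37) + (18/37)·log₂(18/37)]
  = 0.49610 + 0.47772 + 0.22754 + 0.50572 = 1.7071 bits

H(Y|X) = H(X,Y) - H(X) = 2.5467 - 1.7071 = 0.8396 bits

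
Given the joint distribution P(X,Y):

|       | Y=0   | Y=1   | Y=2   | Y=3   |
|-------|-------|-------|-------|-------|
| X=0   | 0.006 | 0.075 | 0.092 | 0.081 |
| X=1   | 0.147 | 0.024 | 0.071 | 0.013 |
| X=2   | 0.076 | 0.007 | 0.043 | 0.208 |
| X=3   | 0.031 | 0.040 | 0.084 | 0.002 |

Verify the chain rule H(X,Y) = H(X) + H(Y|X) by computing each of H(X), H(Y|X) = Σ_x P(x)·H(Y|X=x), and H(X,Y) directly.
H(X) = 1.9527 bits, H(Y|X) = 1.5287 bits, H(X,Y) = 3.4814 bits

Marginal of X (row sums):
  P(X=0) = 0.006 + 0.075 + 0.092 + 0.081 = 0.254
  P(X=1) = 0.147 + 0.024 + 0.071 + 0.013 = 0.255
  P(X=2) = 0.076 + 0.007 + 0.043 + 0.208 = 0.334
  P(X=3) = 0.031 + 0.040 + 0.084 + 0.002 = 0.157
H(X) = -[0.254·log₂(0.254) + 0.255·log₂(0.255) + 0.334·log₂(0.334) + 0.157·log₂(0.157)]
  = 0.5022 + 0.5027 + 0.5284 + 0.4194 = 1.9527 bits

H(Y|X) = Σ_x P(x)·H(Y|X=x):
  X=0: P(X=0) = 0.254, P(Y|X=0) = (3/127, 75/254, 46/127, 81/254) → H(Y|X=0) = 1.7038
  X=1: P(X=1) = 0.255, P(Y|X=1) = (49/85, 8/85, 71/255, 13/255) → H(Y|X=1) = 1.5115
  X=2: P(X=2) = 0.334, P(Y|X=2) = (38/167, 7/334, 43/334, 104/167) → H(Y|X=2) = 1.4091
  X=3: P(X=3) = 0.157, P(Y|X=3) = (31/157, 40/157, 84/157, 2/157) → H(Y|X=3) = 1.5277
H(Y|X) = 0.254·1.7038 + 0.255·1.5115 + 0.334·1.4091 + 0.157·1.5277 = 1.5287 bits

H(X,Y) = -Σ_{x,y} P(x,y) log₂ P(x,y). Per-cell terms -P(x,y)·log₂P(x,y):
  X=0: 0.0443, 0.2803, 0.3167, 0.2937
  X=1: 0.4066, 0.1291, 0.2709, 0.0814
  X=2: 0.2826, 0.0501, 0.1952, 0.4712
  X=3: 0.1554, 0.1858, 0.3002, 0.0179
Sum of the 16 terms: H(X,Y) = 3.4814 bits

Chain rule check:
  H(X) + H(Y|X) = 1.9527 + 1.5287 = 3.4814 bits
  H(X,Y) = 3.4814 bits
✓ Chain rule verified.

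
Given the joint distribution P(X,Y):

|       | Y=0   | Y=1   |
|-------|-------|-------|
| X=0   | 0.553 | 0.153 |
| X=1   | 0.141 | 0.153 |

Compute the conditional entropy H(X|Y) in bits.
0.8114 bits

H(X|Y) = H(X,Y) - H(Y)

H(X,Y) = -Σ_{x,y} P(x,y) log₂ P(x,y). Per-cell terms -P(x,y)·log₂P(x,y):
  X=0: 0.4726, 0.4144
  X=1: 0.3985, 0.4144
Sum of the 4 terms: H(X,Y) = 1.6999 bits

Marginal of Y (column sums):
  P(Y=0) = 0.553 + 0.141 = 0.694
  P(Y=1) = 0.153 + 0.153 = 0.306
H(Y) = -[0.694·log₂(0.694) + 0.306·log₂(0.306)]
  = 0.3657 + 0.5228 = 0.8885 bits

H(X|Y) = H(X,Y) - H(Y) = 1.6999 - 0.8885 = 0.8114 bits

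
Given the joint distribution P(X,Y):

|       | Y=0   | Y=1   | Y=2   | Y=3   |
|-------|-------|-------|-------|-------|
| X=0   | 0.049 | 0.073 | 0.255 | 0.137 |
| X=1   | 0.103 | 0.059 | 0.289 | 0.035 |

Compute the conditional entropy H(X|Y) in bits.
0.9366 bits

H(X|Y) = H(X,Y) - H(Y)

H(X,Y) = -Σ_{x,y} P(x,y) log₂ P(x,y). Per-cell terms -P(x,y)·log₂P(x,y):
  X=0: 0.213203, 0.275645, 0.502715, 0.392882
  X=1: 0.337766, 0.240905, 0.517558, 0.169278
Sum of the 8 terms: H(X,Y) = 2.64995 bits

Marginal of Y (column sums):
  P(Y=0) = 0.049 + 0.103 = 0.152
  P(Y=1) = 0.073 + 0.059 = 0.132
  P(Y=2) = 0.255 + 0.289 = 0.544
  P(Y=3) = 0.137 + 0.035 = 0.172
H(Y) = -[0.152·log₂(0.152) + 0.132·log₂(0.132) + 0.544·log₂(0.544) + 0.172·log₂(0.172)]
  = 0.413114 + 0.385624 + 0.477807 + 0.436797 = 1.71334 bits

H(X|Y) = H(X,Y) - H(Y) = 2.64995 - 1.71334 = 0.9366 bits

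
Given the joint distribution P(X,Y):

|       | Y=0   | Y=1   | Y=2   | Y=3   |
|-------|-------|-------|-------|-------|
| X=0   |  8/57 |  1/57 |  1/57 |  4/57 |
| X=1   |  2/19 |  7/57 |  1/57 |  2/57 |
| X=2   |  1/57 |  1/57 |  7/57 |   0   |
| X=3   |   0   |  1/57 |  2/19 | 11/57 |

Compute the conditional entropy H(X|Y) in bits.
1.3603 bits

H(X|Y) = H(X,Y) - H(Y)

H(X,Y) = -Σ_{x,y} P(x,y) log₂ P(x,y). Per-cell terms -P(x,y)·log₂P(x,y):
  X=0: 0.39760, 0.10233, 0.10233, 0.26897
  X=1: 0.34189, 0.37156, 0.10233, 0.16958
  X=2: 0.10233, 0.10233, 0.37156, 0.00000
  X=3: 0.00000, 0.10233, 0.34189, 0.45804
  (cells with P = 0 contribute 0)
Sum of the 16 terms: H(X,Y) = 3.3351 bits

Marginal of Y (column sums):
  P(Y=0) = 8/57 + 2/19 + 1/57 + 0 = 5/19
  P(Y=1) = 1/57 + 7/57 + 1/57 + 1/57 = 10/57
  P(Y=2) = 1/57 + 1/57 + 7/57 + 2/19 = 5/19
  P(Y=3) = 4/57 + 2/57 + 0 + 11/57 = 17/57
H(Y) = -[(5/19)·log₂(5/19) + (10/57)·log₂(10/57) + (5/19)·log₂(5/19) + (17/57)·log₂(17/57)]
  = 0.50684 + 0.44052 + 0.50684 + 0.52057 = 1.9748 bits

H(X|Y) = H(X,Y) - H(Y) = 3.3351 - 1.9748 = 1.3603 bits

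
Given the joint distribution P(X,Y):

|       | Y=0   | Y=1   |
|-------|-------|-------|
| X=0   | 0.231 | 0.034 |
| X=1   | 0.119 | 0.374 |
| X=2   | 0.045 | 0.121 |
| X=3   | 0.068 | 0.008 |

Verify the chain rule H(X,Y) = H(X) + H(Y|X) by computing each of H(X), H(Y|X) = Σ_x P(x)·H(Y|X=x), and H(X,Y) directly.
H(X) = 1.7234 bits, H(Y|X) = 0.7164 bits, H(X,Y) = 2.4398 bits

Marginal of X (row sums):
  P(X=0) = 0.231 + 0.034 = 0.265
  P(X=1) = 0.119 + 0.374 = 0.493
  P(X=2) = 0.045 + 0.121 = 0.166
  P(X=3) = 0.068 + 0.008 = 0.076
H(X) = -[0.265·log₂(0.265) + 0.493·log₂(0.493) + 0.166·log₂(0.166) + 0.076·log₂(0.076)]
  = 0.50772 + 0.50303 + 0.43006 + 0.28256 = 1.7234 bits

H(Y|X) = Σ_x P(x)·H(Y|X=x):
  X=0: P(X=0) = 0.265, P(Y|X=0) = (231/265, 34/265) → H(Y|X=0) = 0.55276
  X=1: P(X=1) = 0.493, P(Y|X=1) = (7/29, 22/29) → H(Y|X=1) = 0.79733
  X=2: P(X=2) = 0.166, P(Y|X=2) = (45/166, 121/166) → H(Y|X=2) = 0.84302
  X=3: P(X=3) = 0.076, P(Y|X=3) = (17/19, 2/19) → H(Y|X=3) = 0.48546
H(Y|X) = 0.265·0.55276 + 0.493·0.79733 + 0.166·0.84302 + 0.076·0.48546 = 0.7164 bits

H(X,Y) = -Σ_{x,y} P(x,y) log₂ P(x,y). Per-cell terms -P(x,y)·log₂P(x,y):
  X=0: 0.48834, 0.16586
  X=1: 0.36545, 0.53066
  X=2: 0.20133, 0.36868
  X=3: 0.26373, 0.05573
Sum of the 8 terms: H(X,Y) = 2.4398 bits

Chain rule check:
  H(X) + H(Y|X) = 1.7234 + 0.7164 = 2.4398 bits
  H(X,Y) = 2.4398 bits
✓ Chain rule verified.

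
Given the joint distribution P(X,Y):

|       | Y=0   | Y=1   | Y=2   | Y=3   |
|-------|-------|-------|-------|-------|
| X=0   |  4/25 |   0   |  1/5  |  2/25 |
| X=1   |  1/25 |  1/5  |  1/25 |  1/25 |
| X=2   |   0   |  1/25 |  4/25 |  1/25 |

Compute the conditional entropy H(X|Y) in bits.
1.0848 bits

H(X|Y) = H(X,Y) - H(Y)

H(X,Y) = -Σ_{x,y} P(x,y) log₂ P(x,y). Per-cell terms -P(x,y)·log₂P(x,y):
  X=0: 0.42302, 0.00000, 0.46439, 0.29151
  X=1: 0.18575, 0.46439, 0.18575, 0.18575
  X=2: 0.00000, 0.18575, 0.42302, 0.18575
  (cells with P = 0 contribute 0)
Sum of the 12 terms: H(X,Y) = 2.9951 bits

Marginal of Y (column sums):
  P(Y=0) = 4/25 + 1/25 + 0 = 1/5
  P(Y=1) = 0 + 1/5 + 1/25 = 6/25
  P(Y=2) = 1/5 + 1/25 + 4/25 = 2/5
  P(Y=3) = 2/25 + 1/25 + 1/25 = 4/25
H(Y) = -[(1/5)·log₂(1/5) + (6/25)·log₂(6/25) + (2/5)·log₂(2/5) + (4/25)·log₂(4/25)]
  = 0.46439 + 0.49413 + 0.52877 + 0.42302 = 1.9103 bits

H(X|Y) = H(X,Y) - H(Y) = 2.9951 - 1.9103 = 1.0848 bits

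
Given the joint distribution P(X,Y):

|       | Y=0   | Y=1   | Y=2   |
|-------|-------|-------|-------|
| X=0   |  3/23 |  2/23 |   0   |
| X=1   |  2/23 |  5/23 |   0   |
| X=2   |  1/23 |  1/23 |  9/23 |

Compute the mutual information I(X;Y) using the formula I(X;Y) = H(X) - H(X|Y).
0.6775 bits

I(X;Y) = H(X) - H(X|Y)

Marginal of X (row sums):
  P(X=0) = 3/23 + 2/23 + 0 = 5/23
  P(X=1) = 2/23 + 5/23 + 0 = 7/23
  P(X=2) = 1/23 + 1/23 + 9/23 = 11/23
H(X) = -[(5/23)·log₂(5/23) + (7/23)·log₂(7/23) + (11/23)·log₂(11/23)]
  = 0.47862 + 0.52232 + 0.50893 = 1.5099 bits

Marginal of Y (column sums):
  P(Y=0) = 3/23 + 2/23 + 1/23 = 6/23
  P(Y=1) = 2/23 + 5/23 + 1/23 = 8/23
  P(Y=2) = 0 + 0 + 9/23 = 9/23
H(X|Y) = Σ_y P(y)·H(X|Y=y):
  Y=0: P(Y=0) = 6/23, P(X|Y=0) = (1/2, 1/3, 1/6) → H(X|Y=0) = 1.45915
  Y=1: P(Y=1) = 8/23, P(X|Y=1) = (1/4, 5/8, 1/8) → H(X|Y=1) = 1.29879
  Y=2: P(Y=2) = 9/23, P(X|Y=2) = (0, 0, 1) → H(X|Y=2) = 0.00000
H(X|Y) = (6/23)·1.45915 + (8/23)·1.29879 + (9/23)·0.00000 = 0.8324 bits

I(X;Y) = H(X) - H(X|Y) = 1.5099 - 0.8324 = 0.6775 bits

Cross-check via I(X;Y) = H(X) + H(Y) - H(X,Y): computing H(Y) from the column sums and H(X,Y) from the 9 cells in the same way gives H(Y) = 1.5653 bits and H(X,Y) = 2.3977 bits, so
I(X;Y) = 1.5099 + 1.5653 - 2.3977 = 0.6775 bits ✓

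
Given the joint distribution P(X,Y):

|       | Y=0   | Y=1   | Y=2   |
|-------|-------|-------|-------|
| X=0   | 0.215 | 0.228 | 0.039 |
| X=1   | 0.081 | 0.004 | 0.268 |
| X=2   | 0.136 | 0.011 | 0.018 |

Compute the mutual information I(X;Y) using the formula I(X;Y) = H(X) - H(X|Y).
0.4651 bits

I(X;Y) = H(X) - H(X|Y)

Marginal of X (row sums):
  P(X=0) = 0.215 + 0.228 + 0.039 = 0.482
  P(X=1) = 0.081 + 0.004 + 0.268 = 0.353
  P(X=2) = 0.136 + 0.011 + 0.018 = 0.165
H(X) = -[0.482·log₂(0.482) + 0.353·log₂(0.353) + 0.165·log₂(0.165)]
  = 0.5075 + 0.5303 + 0.4289 = 1.4667 bits

Marginal of Y (column sums):
  P(Y=0) = 0.215 + 0.081 + 0.136 = 0.432
  P(Y=1) = 0.228 + 0.004 + 0.011 = 0.243
  P(Y=2) = 0.039 + 0.268 + 0.018 = 0.325
H(X|Y) = Σ_y P(y)·H(X|Y=y):
  Y=0: P(Y=0) = 0.432, P(X|Y=0) = (215/432, 3/16, 17/54) → H(X|Y=0) = 1.4788
  Y=1: P(Y=1) = 0.243, P(X|Y=1) = (76/81, 4/243, 11/243) → H(X|Y=1) = 0.3859
  Y=2: P(Y=2) = 0.325, P(X|Y=2) = (3/25, 268/325, 18/325) → H(X|Y=2) = 0.8277
H(X|Y) = 0.432·1.4788 + 0.243·0.3859 + 0.325·0.8277 = 1.0016 bits

I(X;Y) = H(X) - H(X|Y) = 1.4667 - 1.0016 = 0.4651 bits

Cross-check via I(X;Y) = H(X) + H(Y) - H(X,Y): computing H(Y) from the column sums and H(X,Y) from the 9 cells in the same way gives H(Y) = 1.5460 bits and H(X,Y) = 2.5476 bits, so
I(X;Y) = 1.4667 + 1.5460 - 2.5476 = 0.4651 bits ✓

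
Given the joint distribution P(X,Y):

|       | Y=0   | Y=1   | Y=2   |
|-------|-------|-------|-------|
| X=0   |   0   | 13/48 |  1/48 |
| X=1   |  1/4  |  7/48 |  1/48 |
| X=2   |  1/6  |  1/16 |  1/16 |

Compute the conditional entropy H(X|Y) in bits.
1.2042 bits

H(X|Y) = H(X,Y) - H(Y)

H(X,Y) = -Σ_{x,y} P(x,y) log₂ P(x,y). Per-cell terms -P(x,y)·log₂P(x,y):
  X=0: 0.00000, 0.51039, 0.11635
  X=1: 0.50000, 0.40507, 0.11635
  X=2: 0.43083, 0.25000, 0.25000
  (cells with P = 0 contribute 0)
Sum of the 9 terms: H(X,Y) = 2.57899 bits

Marginal of Y (column sums):
  P(Y=0) = 0 + 1/4 + 1/6 = 5/12
  P(Y=1) = 13/48 + 7/48 + 1/16 = 23/48
  P(Y=2) = 1/48 + 1/48 + 1/16 = 5/48
H(Y) = -[(5/12)·log₂(5/12) + (23/48)·log₂(23/48) + (5/48)·log₂(5/48)]
  = 0.52626 + 0.50859 + 0.33990 = 1.37475 bits

H(X|Y) = H(X,Y) - H(Y) = 2.57899 - 1.37475 = 1.2042 bits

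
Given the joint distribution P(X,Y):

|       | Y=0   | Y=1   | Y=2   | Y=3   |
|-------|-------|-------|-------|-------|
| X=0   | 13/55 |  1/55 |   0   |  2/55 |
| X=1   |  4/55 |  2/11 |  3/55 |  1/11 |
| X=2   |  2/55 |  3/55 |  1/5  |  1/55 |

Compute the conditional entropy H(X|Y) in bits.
1.0694 bits

H(X|Y) = H(X,Y) - H(Y)

H(X,Y) = -Σ_{x,y} P(x,y) log₂ P(x,y). Per-cell terms -P(x,y)·log₂P(x,y):
  X=0: 0.491854, 0.105116, 0.000000, 0.173868
  X=1: 0.275008, 0.447169, 0.228894, 0.314494
  X=2: 0.173868, 0.228894, 0.464386, 0.105116
  (cells with P = 0 contribute 0)
Sum of the 12 terms: H(X,Y) = 3.00867 bits

Marginal of Y (column sums):
  P(Y=0) = 13/55 + 4/55 + 2/55 = 19/55
  P(Y=1) = 1/55 + 2/11 + 3/55 = 14/55
  P(Y=2) = 0 + 3/55 + 1/5 = 14/55
  P(Y=3) = 2/55 + 1/11 + 1/55 = 8/55
H(Y) = -[(19/55)·log₂(19/55) + (14/55)·log₂(14/55) + (14/55)·log₂(14/55) + (8/55)·log₂(8/55)]
  = 0.529731 + 0.502474 + 0.502474 + 0.404561 = 1.93924 bits

H(X|Y) = H(X,Y) - H(Y) = 3.00867 - 1.93924 = 1.0694 bits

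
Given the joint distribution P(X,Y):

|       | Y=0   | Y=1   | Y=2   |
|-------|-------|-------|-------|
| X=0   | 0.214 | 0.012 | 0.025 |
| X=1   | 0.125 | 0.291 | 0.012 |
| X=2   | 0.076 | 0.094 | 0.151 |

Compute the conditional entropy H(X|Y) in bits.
1.1615 bits

H(X|Y) = H(X,Y) - H(Y)

H(X,Y) = -Σ_{x,y} P(x,y) log₂ P(x,y). Per-cell terms -P(x,y)·log₂P(x,y):
  X=0: 0.4760, 0.0766, 0.1330
  X=1: 0.3750, 0.5182, 0.0766
  X=2: 0.2826, 0.3207, 0.4118
Sum of the 9 terms: H(X,Y) = 2.6705 bits

Marginal of Y (column sums):
  P(Y=0) = 0.214 + 0.125 + 0.076 = 0.415
  P(Y=1) = 0.012 + 0.291 + 0.094 = 0.397
  P(Y=2) = 0.025 + 0.012 + 0.151 = 0.188
H(Y) = -[0.415·log₂(0.415) + 0.397·log₂(0.397) + 0.188·log₂(0.188)]
  = 0.5266 + 0.5291 + 0.4533 = 1.5090 bits

H(X|Y) = H(X,Y) - H(Y) = 2.6705 - 1.5090 = 1.1615 bits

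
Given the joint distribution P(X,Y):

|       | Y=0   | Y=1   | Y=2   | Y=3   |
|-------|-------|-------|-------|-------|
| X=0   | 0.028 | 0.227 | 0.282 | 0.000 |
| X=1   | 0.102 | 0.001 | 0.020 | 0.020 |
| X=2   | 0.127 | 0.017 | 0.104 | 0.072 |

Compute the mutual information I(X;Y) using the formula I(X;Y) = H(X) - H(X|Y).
0.4469 bits

I(X;Y) = H(X) - H(X|Y)

Marginal of X (row sums):
  P(X=0) = 0.028 + 0.227 + 0.282 + 0.000 = 0.537
  P(X=1) = 0.102 + 0.001 + 0.020 + 0.020 = 0.143
  P(X=2) = 0.127 + 0.017 + 0.104 + 0.072 = 0.320
H(X) = -[0.537·log₂(0.537) + 0.143·log₂(0.143) + 0.320·log₂(0.320)]
  = 0.481692 + 0.401246 + 0.526034 = 1.40897 bits

Marginal of Y (column sums):
  P(Y=0) = 0.028 + 0.102 + 0.127 = 0.257
  P(Y=1) = 0.227 + 0.001 + 0.017 = 0.245
  P(Y=2) = 0.282 + 0.020 + 0.104 = 0.406
  P(Y=3) = 0.000 + 0.020 + 0.072 = 0.092
H(X|Y) = Σ_y P(y)·H(X|Y=y):
  Y=0: P(Y=0) = 0.257, P(X|Y=0) = (28/257, 102/257, 127/257) → H(X|Y=0) = 1.380114
  Y=1: P(Y=1) = 0.245, P(X|Y=1) = (227/245, 1/245, 17/245) → H(X|Y=1) = 0.401481
  Y=2: P(Y=2) = 0.406, P(X|Y=2) = (141/203, 10/203, 52/203) → H(X|Y=2) = 1.082484
  Y=3: P(Y=3) = 0.092, P(X|Y=3) = (0, 5/23, 18/23) → H(X|Y=3) = 0.755375
H(X|Y) = 0.257·1.380114 + 0.245·0.401481 + 0.406·1.082484 + 0.092·0.755375 = 0.96204 bits

I(X;Y) = H(X) - H(X|Y) = 1.40897 - 0.96204 = 0.4469 bits

Cross-check via I(X;Y) = H(X) + H(Y) - H(X,Y): computing H(Y) from the column sums and H(X,Y) from the 12 cells in the same way gives H(Y) = 1.84557 bits and H(X,Y) = 2.80760 bits, so
I(X;Y) = 1.40897 + 1.84557 - 2.80760 = 0.4469 bits ✓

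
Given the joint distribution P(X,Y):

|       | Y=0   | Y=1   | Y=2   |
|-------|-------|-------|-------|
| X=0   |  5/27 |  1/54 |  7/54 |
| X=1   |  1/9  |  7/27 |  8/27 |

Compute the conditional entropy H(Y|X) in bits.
1.3980 bits

H(Y|X) = H(X,Y) - H(X)

H(X,Y) = -Σ_{x,y} P(x,y) log₂ P(x,y). Per-cell terms -P(x,y)·log₂P(x,y):
  X=0: 0.4505, 0.1066, 0.3821
  X=1: 0.3522, 0.5049, 0.5200
Sum of the 6 terms: H(X,Y) = 2.3163 bits

Marginal of X (row sums):
  P(X=0) = 5/27 + 1/54 + 7/54 = 1/3
  P(X=1) = 1/9 + 7/27 + 8/27 = 2/3
H(X) = -[(1/3)·log₂(1/3) + (2/3)·log₂(2/3)]
  = 0.5283 + 0.3900 = 0.9183 bits

H(Y|X) = H(X,Y) - H(X) = 2.3163 - 0.9183 = 1.3980 bits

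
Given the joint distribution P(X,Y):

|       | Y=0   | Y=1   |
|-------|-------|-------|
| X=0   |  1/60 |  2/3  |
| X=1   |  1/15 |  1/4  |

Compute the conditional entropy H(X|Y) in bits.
0.8351 bits

H(X|Y) = H(X,Y) - H(Y)

H(X,Y) = -Σ_{x,y} P(x,y) log₂ P(x,y). Per-cell terms -P(x,y)·log₂P(x,y):
  X=0: 0.0984, 0.3900
  X=1: 0.2605, 0.5000
Sum of the 4 terms: H(X,Y) = 1.2489 bits

Marginal of Y (column sums):
  P(Y=0) = 1/60 + 1/15 = 1/12
  P(Y=1) = 2/3 + 1/4 = 11/12
H(Y) = -[(1/12)·log₂(1/12) + (11/12)·log₂(11/12)]
  = 0.2987 + 0.1151 = 0.4138 bits

H(X|Y) = H(X,Y) - H(Y) = 1.2489 - 0.4138 = 0.8351 bits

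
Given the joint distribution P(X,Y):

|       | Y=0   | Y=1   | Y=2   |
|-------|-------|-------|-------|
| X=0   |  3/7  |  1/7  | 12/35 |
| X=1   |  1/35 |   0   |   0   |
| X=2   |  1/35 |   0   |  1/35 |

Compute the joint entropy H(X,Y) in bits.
1.8941 bits

H(X,Y) = -Σ_{x,y} P(x,y) log₂ P(x,y). Per-cell terms -P(x,y)·log₂P(x,y):
  X=0: 0.52388, 0.40105, 0.52948
  X=1: 0.14655, 0.00000, 0.00000
  X=2: 0.14655, 0.00000, 0.14655
  (cells with P = 0 contribute 0)
Sum of the 9 terms: H(X,Y) = 1.8941 bits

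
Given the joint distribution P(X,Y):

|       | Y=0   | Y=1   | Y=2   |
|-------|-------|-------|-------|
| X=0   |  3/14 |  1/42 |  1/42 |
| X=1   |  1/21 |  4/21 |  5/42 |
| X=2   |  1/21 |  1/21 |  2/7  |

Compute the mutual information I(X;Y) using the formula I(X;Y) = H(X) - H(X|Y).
0.4229 bits

I(X;Y) = H(X) - H(X|Y)

Marginal of X (row sums):
  P(X=0) = 3/14 + 1/42 + 1/42 = 11/42
  P(X=1) = 1/21 + 4/21 + 5/42 = 5/14
  P(X=2) = 1/21 + 1/21 + 2/7 = 8/21
H(X) = -[(11/42)·log₂(11/42) + (5/14)·log₂(5/14) + (8/21)·log₂(8/21)]
  = 0.50623 + 0.53051 + 0.53041 = 1.56715 bits

Marginal of Y (column sums):
  P(Y=0) = 3/14 + 1/21 + 1/21 = 13/42
  P(Y=1) = 1/42 + 4/21 + 1/21 = 11/42
  P(Y=2) = 1/42 + 5/42 + 2/7 = 3/7
H(X|Y) = Σ_y P(y)·H(X|Y=y):
  Y=0: P(Y=0) = 13/42, P(X|Y=0) = (9/13, 2/13, 2/13) → H(X|Y=0) = 1.19818
  Y=1: P(Y=1) = 11/42, P(X|Y=1) = (1/11, 8/11, 2/11) → H(X|Y=1) = 1.09580
  Y=2: P(Y=2) = 3/7, P(X|Y=2) = (1/18, 5/18, 2/3) → H(X|Y=2) = 1.13497
H(X|Y) = (13/42)·1.19818 + (11/42)·1.09580 + (3/7)·1.13497 = 1.14428 bits

I(X;Y) = H(X) - H(X|Y) = 1.56715 - 1.14428 = 0.4229 bits

Cross-check via I(X;Y) = H(X) + H(Y) - H(X,Y): computing H(Y) from the column sums and H(X,Y) from the 9 cells in the same way gives H(Y) = 1.55379 bits and H(X,Y) = 2.69807 bits, so
I(X;Y) = 1.56715 + 1.55379 - 2.69807 = 0.4229 bits ✓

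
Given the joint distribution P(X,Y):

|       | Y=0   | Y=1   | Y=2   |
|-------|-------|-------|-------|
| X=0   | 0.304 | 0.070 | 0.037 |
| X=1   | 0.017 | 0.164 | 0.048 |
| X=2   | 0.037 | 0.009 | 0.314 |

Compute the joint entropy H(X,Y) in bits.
2.4666 bits

H(X,Y) = -Σ_{x,y} P(x,y) log₂ P(x,y). Per-cell terms -P(x,y)·log₂P(x,y):
  X=0: 0.52223, 0.26856, 0.17598
  X=1: 0.09993, 0.42775, 0.21028
  X=2: 0.17598, 0.06116, 0.52475
Sum of the 9 terms: H(X,Y) = 2.4666 bits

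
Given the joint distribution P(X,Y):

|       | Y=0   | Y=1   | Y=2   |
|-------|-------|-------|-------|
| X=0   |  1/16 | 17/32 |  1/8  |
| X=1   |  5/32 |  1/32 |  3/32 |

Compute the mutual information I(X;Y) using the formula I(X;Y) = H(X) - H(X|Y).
0.2787 bits

I(X;Y) = H(X) - H(X|Y)

Marginal of X (row sums):
  P(X=0) = 1/16 + 17/32 + 1/8 = 23/32
  P(X=1) = 5/32 + 1/32 + 3/32 = 9/32
H(X) = -[(23/32)·log₂(23/32) + (9/32)·log₂(9/32)]
  = 0.3424 + 0.5147 = 0.8571 bits

Marginal of Y (column sums):
  P(Y=0) = 1/16 + 5/32 = 7/32
  P(Y=1) = 17/32 + 1/32 = 9/16
  P(Y=2) = 1/8 + 3/32 = 7/32
H(X|Y) = Σ_y P(y)·H(X|Y=y):
  Y=0: P(Y=0) = 7/32, P(X|Y=0) = (2/7, 5/7) → H(X|Y=0) = 0.8631
  Y=1: P(Y=1) = 9/16, P(X|Y=1) = (17/18, 1/18) → H(X|Y=1) = 0.3095
  Y=2: P(Y=2) = 7/32, P(X|Y=2) = (4/7, 3/7) → H(X|Y=2) = 0.9852
H(X|Y) = (7/32)·0.8631 + (9/16)·0.3095 + (7/32)·0.9852 = 0.5784 bits

I(X;Y) = H(X) - H(X|Y) = 0.8571 - 0.5784 = 0.2787 bits

Cross-check via I(X;Y) = H(X) + H(Y) - H(X,Y): computing H(Y) from the column sums and H(X,Y) from the 6 cells in the same way gives H(Y) = 1.4262 bits and H(X,Y) = 2.0046 bits, so
I(X;Y) = 0.8571 + 1.4262 - 2.0046 = 0.2787 bits ✓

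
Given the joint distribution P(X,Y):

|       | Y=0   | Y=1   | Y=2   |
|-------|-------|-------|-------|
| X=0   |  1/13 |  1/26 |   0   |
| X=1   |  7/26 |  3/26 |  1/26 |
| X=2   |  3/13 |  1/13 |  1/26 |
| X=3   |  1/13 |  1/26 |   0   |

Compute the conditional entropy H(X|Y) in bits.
1.7393 bits

H(X|Y) = H(X,Y) - H(Y)

H(X,Y) = -Σ_{x,y} P(x,y) log₂ P(x,y). Per-cell terms -P(x,y)·log₂P(x,y):
  X=0: 0.2846, 0.1808, 0.0000
  X=1: 0.5097, 0.3595, 0.1808
  X=2: 0.4882, 0.2846, 0.1808
  X=3: 0.2846, 0.1808, 0.0000
  (cells with P = 0 contribute 0)
Sum of the 12 terms: H(X,Y) = 2.9344 bits

Marginal of Y (column sums):
  P(Y=0) = 1/13 + 7/26 + 3/13 + 1/13 = 17/26
  P(Y=1) = 1/26 + 3/26 + 1/13 + 1/26 = 7/26
  P(Y=2) = 0 + 1/26 + 1/26 + 0 = 1/13
H(Y) = -[(17/26)·log₂(17/26) + (7/26)·log₂(7/26) + (1/13)·log₂(1/13)]
  = 0.4008 + 0.5097 + 0.2846 = 1.1951 bits

H(X|Y) = H(X,Y) - H(Y) = 2.9344 - 1.1951 = 1.7393 bits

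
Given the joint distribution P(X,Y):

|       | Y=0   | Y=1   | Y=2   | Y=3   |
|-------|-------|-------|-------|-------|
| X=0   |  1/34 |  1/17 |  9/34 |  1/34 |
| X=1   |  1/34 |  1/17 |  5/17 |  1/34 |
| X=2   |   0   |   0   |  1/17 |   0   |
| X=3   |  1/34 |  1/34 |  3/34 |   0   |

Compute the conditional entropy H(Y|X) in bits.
1.2504 bits

H(Y|X) = H(X,Y) - H(X)

H(X,Y) = -Σ_{x,y} P(x,y) log₂ P(x,y). Per-cell terms -P(x,y)·log₂P(x,y):
  X=0: 0.14963, 0.24044, 0.50758, 0.14963
  X=1: 0.14963, 0.24044, 0.51927, 0.14963
  X=2: 0.00000, 0.00000, 0.24044, 0.00000
  X=3: 0.14963, 0.14963, 0.30904, 0.00000
  (cells with P = 0 contribute 0)
Sum of the 16 terms: H(X,Y) = 2.9550 bits

Marginal of X (row sums):
  P(X=0) = 1/34 + 1/17 + 9/34 + 1/34 = 13/34
  P(X=1) = 1/34 + 1/17 + 5/17 + 1/34 = 7/17
  P(X=2) = 0 + 0 + 1/17 + 0 = 1/17
  P(X=3) = 1/34 + 1/34 + 3/34 + 0 = 5/34
H(X) = -[(13/34)·log₂(13/34) + (7/17)·log₂(7/17) + (1/17)·log₂(1/17) + (5/34)·log₂(5/34)]
  = 0.53033 + 0.52710 + 0.24044 + 0.40670 = 1.7046 bits

H(Y|X) = H(X,Y) - H(X) = 2.9550 - 1.7046 = 1.2504 bits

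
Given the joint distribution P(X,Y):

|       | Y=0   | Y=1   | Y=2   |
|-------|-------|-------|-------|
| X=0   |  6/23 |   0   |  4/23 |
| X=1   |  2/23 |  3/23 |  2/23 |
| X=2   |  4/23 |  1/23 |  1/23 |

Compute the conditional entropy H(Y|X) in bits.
1.2224 bits

H(Y|X) = H(X,Y) - H(X)

H(X,Y) = -Σ_{x,y} P(x,y) log₂ P(x,y). Per-cell terms -P(x,y)·log₂P(x,y):
  X=0: 0.50572, 0.00000, 0.43888
  X=1: 0.30640, 0.38330, 0.30640
  X=2: 0.43888, 0.19668, 0.19668
  (cells with P = 0 contribute 0)
Sum of the 9 terms: H(X,Y) = 2.7729 bits

Marginal of X (row sums):
  P(X=0) = 6/23 + 0 + 4/23 = 10/23
  P(X=1) = 2/23 + 3/23 + 2/23 = 7/23
  P(X=2) = 4/23 + 1/23 + 1/23 = 6/23
H(X) = -[(10/23)·log₂(10/23) + (7/23)·log₂(7/23) + (6/23)·log₂(6/23)]
  = 0.52245 + 0.52232 + 0.50572 = 1.5505 bits

H(Y|X) = H(X,Y) - H(X) = 2.7729 - 1.5505 = 1.2224 bits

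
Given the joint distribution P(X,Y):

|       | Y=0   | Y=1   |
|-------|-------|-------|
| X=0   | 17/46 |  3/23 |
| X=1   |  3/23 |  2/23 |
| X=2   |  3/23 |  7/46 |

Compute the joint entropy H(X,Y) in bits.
2.4004 bits

H(X,Y) = -Σ_{x,y} P(x,y) log₂ P(x,y). Per-cell terms -P(x,y)·log₂P(x,y):
  X=0: 0.53073, 0.38330
  X=1: 0.38330, 0.30640
  X=2: 0.38330, 0.41334
Sum of the 6 terms: H(X,Y) = 2.4004 bits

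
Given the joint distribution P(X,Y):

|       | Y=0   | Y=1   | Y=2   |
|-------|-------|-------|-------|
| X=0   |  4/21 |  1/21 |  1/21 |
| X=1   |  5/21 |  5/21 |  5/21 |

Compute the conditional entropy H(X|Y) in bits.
0.7962 bits

H(X|Y) = H(X,Y) - H(Y)

H(X,Y) = -Σ_{x,y} P(x,y) log₂ P(x,y). Per-cell terms -P(x,y)·log₂P(x,y):
  X=0: 0.4556795, 0.2091580, 0.2091580
  X=1: 0.4929498, 0.4929498, 0.4929498
Sum of the 6 terms: H(X,Y) = 2.352845 bits

Marginal of Y (column sums):
  P(Y=0) = 4/21 + 5/21 = 3/7
  P(Y=1) = 1/21 + 5/21 = 2/7
  P(Y=2) = 1/21 + 5/21 = 2/7
H(Y) = -[(3/7)·log₂(3/7) + (2/7)·log₂(2/7) + (2/7)·log₂(2/7)]
  = 0.5238825 + 0.5163871 + 0.5163871 = 1.556657 bits

H(X|Y) = H(X,Y) - H(Y) = 2.352845 - 1.556657 = 0.7962 bits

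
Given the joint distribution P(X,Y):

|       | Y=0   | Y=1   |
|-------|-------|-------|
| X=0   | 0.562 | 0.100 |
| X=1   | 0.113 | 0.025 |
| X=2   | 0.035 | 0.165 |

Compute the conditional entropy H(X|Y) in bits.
1.0174 bits

H(X|Y) = H(X,Y) - H(Y)

H(X,Y) = -Σ_{x,y} P(x,y) log₂ P(x,y). Per-cell terms -P(x,y)·log₂P(x,y):
  X=0: 0.4672, 0.3322
  X=1: 0.3555, 0.1330
  X=2: 0.1693, 0.4289
Sum of the 6 terms: H(X,Y) = 1.8861 bits

Marginal of Y (column sums):
  P(Y=0) = 0.562 + 0.113 + 0.035 = 0.710
  P(Y=1) = 0.100 + 0.025 + 0.165 = 0.290
H(Y) = -[0.710·log₂(0.710) + 0.290·log₂(0.290)]
  = 0.3508 + 0.5179 = 0.8687 bits

H(X|Y) = H(X,Y) - H(Y) = 1.8861 - 0.8687 = 1.0174 bits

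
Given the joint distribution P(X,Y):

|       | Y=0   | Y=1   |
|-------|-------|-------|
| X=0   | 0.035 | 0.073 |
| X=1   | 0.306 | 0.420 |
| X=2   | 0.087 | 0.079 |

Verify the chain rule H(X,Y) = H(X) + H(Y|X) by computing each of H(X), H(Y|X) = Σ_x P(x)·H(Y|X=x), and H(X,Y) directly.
H(X) = 1.1122 bits, H(Y|X) = 0.9769 bits, H(X,Y) = 2.0891 bits

Marginal of X (row sums):
  P(X=0) = 0.035 + 0.073 = 0.108
  P(X=1) = 0.306 + 0.420 = 0.726
  P(X=2) = 0.087 + 0.079 = 0.166
H(X) = -[0.108·log₂(0.108) + 0.726·log₂(0.726) + 0.166·log₂(0.166)]
  = 0.34678 + 0.33538 + 0.43006 = 1.1122 bits

H(Y|X) = Σ_x P(x)·H(Y|X=x):
  X=0: P(X=0) = 0.108, P(Y|X=0) = (35/108, 73/108) → H(Y|X=0) = 0.90876
  X=1: P(X=1) = 0.726, P(Y|X=1) = (51/121, 70/121) → H(Y|X=1) = 0.98214
  X=2: P(X=2) = 0.166, P(Y|X=2) = (87/166, 79/166) → H(Y|X=2) = 0.99832
H(Y|X) = 0.108·0.90876 + 0.726·0.98214 + 0.166·0.99832 = 0.9769 bits

H(X,Y) = -Σ_{x,y} P(x,y) log₂ P(x,y). Per-cell terms -P(x,y)·log₂P(x,y):
  X=0: 0.16928, 0.27565
  X=1: 0.52277, 0.52565
  X=2: 0.30649, 0.28930
Sum of the 6 terms: H(X,Y) = 2.0891 bits

Chain rule check:
  H(X) + H(Y|X) = 1.1122 + 0.9769 = 2.0891 bits
  H(X,Y) = 2.0891 bits
✓ Chain rule verified.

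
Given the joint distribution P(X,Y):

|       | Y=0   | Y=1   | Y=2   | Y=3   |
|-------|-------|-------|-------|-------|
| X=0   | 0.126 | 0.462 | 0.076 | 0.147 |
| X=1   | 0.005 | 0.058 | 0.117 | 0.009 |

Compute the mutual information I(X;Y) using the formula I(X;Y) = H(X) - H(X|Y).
0.1701 bits

I(X;Y) = H(X) - H(X|Y)

Marginal of X (row sums):
  P(X=0) = 0.126 + 0.462 + 0.076 + 0.147 = 0.811
  P(X=1) = 0.005 + 0.058 + 0.117 + 0.009 = 0.189
H(X) = -[0.811·log₂(0.811) + 0.189·log₂(0.189)]
  = 0.2451 + 0.4543 = 0.6994 bits

Marginal of Y (column sums):
  P(Y=0) = 0.126 + 0.005 = 0.131
  P(Y=1) = 0.462 + 0.058 = 0.520
  P(Y=2) = 0.076 + 0.117 = 0.193
  P(Y=3) = 0.147 + 0.009 = 0.156
H(X|Y) = Σ_y P(y)·H(X|Y=y):
  Y=0: P(Y=0) = 0.131, P(X|Y=0) = (126/131, 5/131) → H(X|Y=0) = 0.2338
  Y=1: P(Y=1) = 0.520, P(X|Y=1) = (231/260, 29/260) → H(X|Y=1) = 0.5045
  Y=2: P(Y=2) = 0.193, P(X|Y=2) = (76/193, 117/193) → H(X|Y=2) = 0.9672
  Y=3: P(Y=3) = 0.156, P(X|Y=3) = (49/52, 3/52) → H(X|Y=3) = 0.3182
H(X|Y) = 0.131·0.2338 + 0.520·0.5045 + 0.193·0.9672 + 0.156·0.3182 = 0.5293 bits

I(X;Y) = H(X) - H(X|Y) = 0.6994 - 0.5293 = 0.1701 bits

Cross-check via I(X;Y) = H(X) + H(Y) - H(X,Y): computing H(Y) from the column sums and H(X,Y) from the 8 cells in the same way gives H(Y) = 1.7509 bits and H(X,Y) = 2.2802 bits, so
I(X;Y) = 0.6994 + 1.7509 - 2.2802 = 0.1701 bits ✓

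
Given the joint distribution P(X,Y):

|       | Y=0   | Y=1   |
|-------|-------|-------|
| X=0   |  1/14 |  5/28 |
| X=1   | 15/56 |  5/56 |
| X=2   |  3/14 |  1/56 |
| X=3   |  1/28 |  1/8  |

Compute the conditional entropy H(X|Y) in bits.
1.6858 bits

H(X|Y) = H(X,Y) - H(Y)

H(X,Y) = -Σ_{x,y} P(x,y) log₂ P(x,y). Per-cell terms -P(x,y)·log₂P(x,y):
  X=0: 0.2720, 0.4438
  X=1: 0.5091, 0.3112
  X=2: 0.4762, 0.1037
  X=3: 0.1717, 0.3750
Sum of the 8 terms: H(X,Y) = 2.6627 bits

Marginal of Y (column sums):
  P(Y=0) = 1/14 + 15/56 + 3/14 + 1/28 = 33/56
  P(Y=1) = 5/28 + 5/56 + 1/56 + 1/8 = 23/56
H(Y) = -[(33/56)·log₂(33/56) + (23/56)·log₂(23/56)]
  = 0.4496 + 0.5273 = 0.9769 bits

H(X|Y) = H(X,Y) - H(Y) = 2.6627 - 0.9769 = 1.6858 bits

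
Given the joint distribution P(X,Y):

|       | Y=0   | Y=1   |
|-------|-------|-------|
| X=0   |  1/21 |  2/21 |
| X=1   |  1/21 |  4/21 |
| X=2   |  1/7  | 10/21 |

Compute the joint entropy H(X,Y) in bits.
2.1078 bits

H(X,Y) = -Σ_{x,y} P(x,y) log₂ P(x,y). Per-cell terms -P(x,y)·log₂P(x,y):
  X=0: 0.20916, 0.32308
  X=1: 0.20916, 0.45568
  X=2: 0.40105, 0.50971
Sum of the 6 terms: H(X,Y) = 2.1078 bits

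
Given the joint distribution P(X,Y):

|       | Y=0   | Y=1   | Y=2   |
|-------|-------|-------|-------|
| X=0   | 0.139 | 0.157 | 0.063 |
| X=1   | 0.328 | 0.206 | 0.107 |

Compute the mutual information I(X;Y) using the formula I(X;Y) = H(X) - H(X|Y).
0.0117 bits

I(X;Y) = H(X) - H(X|Y)

Marginal of X (row sums):
  P(X=0) = 0.139 + 0.157 + 0.063 = 0.359
  P(X=1) = 0.328 + 0.206 + 0.107 = 0.641
H(X) = -[0.359·log₂(0.359) + 0.641·log₂(0.641)]
  = 0.53058 + 0.41127 = 0.94185 bits

Marginal of Y (column sums):
  P(Y=0) = 0.139 + 0.328 = 0.467
  P(Y=1) = 0.157 + 0.206 = 0.363
  P(Y=2) = 0.063 + 0.107 = 0.170
H(X|Y) = Σ_y P(y)·H(X|Y=y):
  Y=0: P(Y=0) = 0.467, P(X|Y=0) = (139/467, 328/467) → H(X|Y=0) = 0.87839
  Y=1: P(Y=1) = 0.363, P(X|Y=1) = (157/363, 206/363) → H(X|Y=1) = 0.98682
  Y=2: P(Y=2) = 0.170, P(X|Y=2) = (63/170, 107/170) → H(X|Y=2) = 0.95112
H(X|Y) = 0.467·0.87839 + 0.363·0.98682 + 0.170·0.95112 = 0.93011 bits

I(X;Y) = H(X) - H(X|Y) = 0.94185 - 0.93011 = 0.0117 bits

Cross-check via I(X;Y) = H(X) + H(Y) - H(X,Y): computing H(Y) from the column sums and H(X,Y) from the 6 cells in the same way gives H(Y) = 1.47828 bits and H(X,Y) = 2.40839 bits, so
I(X;Y) = 0.94185 + 1.47828 - 2.40839 = 0.0117 bits ✓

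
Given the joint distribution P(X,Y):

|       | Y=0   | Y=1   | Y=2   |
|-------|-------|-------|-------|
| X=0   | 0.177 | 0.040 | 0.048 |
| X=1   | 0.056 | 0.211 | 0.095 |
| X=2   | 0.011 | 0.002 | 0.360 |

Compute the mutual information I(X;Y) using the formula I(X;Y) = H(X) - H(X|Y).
0.5785 bits

I(X;Y) = H(X) - H(X|Y)

Marginal of X (row sums):
  P(X=0) = 0.177 + 0.040 + 0.048 = 0.265
  P(X=1) = 0.056 + 0.211 + 0.095 = 0.362
  P(X=2) = 0.011 + 0.002 + 0.360 = 0.373
H(X) = -[0.265·log₂(0.265) + 0.362·log₂(0.362) + 0.373·log₂(0.373)]
  = 0.50772 + 0.53067 + 0.53069 = 1.56908 bits

Marginal of Y (column sums):
  P(Y=0) = 0.177 + 0.056 + 0.011 = 0.244
  P(Y=1) = 0.040 + 0.211 + 0.002 = 0.253
  P(Y=2) = 0.048 + 0.095 + 0.360 = 0.503
H(X|Y) = Σ_y P(y)·H(X|Y=y):
  Y=0: P(Y=0) = 0.244, P(X|Y=0) = (177/244, 14/61, 11/244) → H(X|Y=0) = 1.02487
  Y=1: P(Y=1) = 0.253, P(X|Y=1) = (40/253, 211/253, 2/253) → H(X|Y=1) = 0.69434
  Y=2: P(Y=2) = 0.503, P(X|Y=2) = (48/503, 95/503, 360/503) → H(X|Y=2) = 1.12296
H(X|Y) = 0.244·1.02487 + 0.253·0.69434 + 0.503·1.12296 = 0.99059 bits

I(X;Y) = H(X) - H(X|Y) = 1.56908 - 0.99059 = 0.5785 bits

Cross-check via I(X;Y) = H(X) + H(Y) - H(X,Y): computing H(Y) from the column sums and H(X,Y) from the 9 cells in the same way gives H(Y) = 1.49686 bits and H(X,Y) = 2.48744 bits, so
I(X;Y) = 1.56908 + 1.49686 - 2.48744 = 0.5785 bits ✓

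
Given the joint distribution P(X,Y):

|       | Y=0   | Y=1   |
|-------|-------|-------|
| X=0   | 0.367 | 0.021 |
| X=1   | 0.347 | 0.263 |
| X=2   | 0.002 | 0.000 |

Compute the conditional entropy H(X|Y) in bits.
0.8415 bits

H(X|Y) = H(X,Y) - H(Y)

H(X,Y) = -Σ_{x,y} P(x,y) log₂ P(x,y). Per-cell terms -P(x,y)·log₂P(x,y):
  X=0: 0.530736, 0.117043
  X=1: 0.529866, 0.506766
  X=2: 0.017932, 0.000000
  (cells with P = 0 contribute 0)
Sum of the 6 terms: H(X,Y) = 1.70234 bits

Marginal of Y (column sums):
  P(Y=0) = 0.367 + 0.347 + 0.002 = 0.716
  P(Y=1) = 0.021 + 0.263 + 0.000 = 0.284
H(Y) = -[0.716·log₂(0.716) + 0.284·log₂(0.284)]
  = 0.345089 + 0.515755 = 0.86084 bits

H(X|Y) = H(X,Y) - H(Y) = 1.70234 - 0.86084 = 0.8415 bits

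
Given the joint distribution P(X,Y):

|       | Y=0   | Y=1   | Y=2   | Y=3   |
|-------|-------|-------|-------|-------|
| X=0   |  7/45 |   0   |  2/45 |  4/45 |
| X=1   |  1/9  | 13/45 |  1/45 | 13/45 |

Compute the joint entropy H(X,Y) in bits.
2.4369 bits

H(X,Y) = -Σ_{x,y} P(x,y) log₂ P(x,y). Per-cell terms -P(x,y)·log₂P(x,y):
  X=0: 0.41759, 0.00000, 0.19964, 0.31039
  X=1: 0.35221, 0.51752, 0.12204, 0.51752
  (cells with P = 0 contribute 0)
Sum of the 8 terms: H(X,Y) = 2.4369 bits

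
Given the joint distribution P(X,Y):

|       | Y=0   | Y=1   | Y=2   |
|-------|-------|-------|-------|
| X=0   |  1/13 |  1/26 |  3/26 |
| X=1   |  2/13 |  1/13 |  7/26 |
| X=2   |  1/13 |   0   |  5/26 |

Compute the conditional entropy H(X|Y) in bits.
1.4362 bits

H(X|Y) = H(X,Y) - H(Y)

H(X,Y) = -Σ_{x,y} P(x,y) log₂ P(x,y). Per-cell terms -P(x,y)·log₂P(x,y):
  X=0: 0.2846, 0.1808, 0.3595
  X=1: 0.4155, 0.2846, 0.5097
  X=2: 0.2846, 0.0000, 0.4574
  (cells with P = 0 contribute 0)
Sum of the 9 terms: H(X,Y) = 2.7767 bits

Marginal of Y (column sums):
  P(Y=0) = 1/13 + 2/13 + 1/13 = 4/13
  P(Y=1) = 1/26 + 1/13 + 0 = 3/26
  P(Y=2) = 3/26 + 7/26 + 5/26 = 15/26
H(Y) = -[(4/13)·log₂(4/13) + (3/26)·log₂(3/26) + (15/26)·log₂(15/26)]
  = 0.5232 + 0.3595 + 0.4578 = 1.3405 bits

H(X|Y) = H(X,Y) - H(Y) = 2.7767 - 1.3405 = 1.4362 bits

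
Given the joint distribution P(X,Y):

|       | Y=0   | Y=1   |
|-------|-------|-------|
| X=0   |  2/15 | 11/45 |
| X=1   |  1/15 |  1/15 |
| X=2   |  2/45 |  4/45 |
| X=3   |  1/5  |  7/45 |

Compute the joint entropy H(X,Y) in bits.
2.7973 bits

H(X,Y) = -Σ_{x,y} P(x,y) log₂ P(x,y). Per-cell terms -P(x,y)·log₂P(x,y):
  X=0: 0.38759, 0.49681
  X=1: 0.26046, 0.26046
  X=2: 0.19964, 0.31039
  X=3: 0.46439, 0.41759
Sum of the 8 terms: H(X,Y) = 2.7973 bits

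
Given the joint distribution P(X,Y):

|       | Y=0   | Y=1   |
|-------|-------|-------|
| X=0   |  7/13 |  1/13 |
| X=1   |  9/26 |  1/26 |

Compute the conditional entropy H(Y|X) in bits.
0.5149 bits

H(Y|X) = H(X,Y) - H(X)

H(X,Y) = -Σ_{x,y} P(x,y) log₂ P(x,y). Per-cell terms -P(x,y)·log₂P(x,y):
  X=0: 0.4809, 0.2846
  X=1: 0.5298, 0.1808
Sum of the 4 terms: H(X,Y) = 1.4761 bits

Marginal of X (row sums):
  P(X=0) = 7/13 + 1/13 = 8/13
  P(X=1) = 9/26 + 1/26 = 5/13
H(X) = -[(8/13)·log₂(8/13) + (5/13)·log₂(5/13)]
  = 0.4310 + 0.5302 = 0.9612 bits

H(Y|X) = H(X,Y) - H(X) = 1.4761 - 0.9612 = 0.5149 bits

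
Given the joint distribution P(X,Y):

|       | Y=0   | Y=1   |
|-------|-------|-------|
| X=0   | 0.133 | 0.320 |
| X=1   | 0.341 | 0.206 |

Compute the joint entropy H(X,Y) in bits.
1.9119 bits

H(X,Y) = -Σ_{x,y} P(x,y) log₂ P(x,y). Per-cell terms -P(x,y)·log₂P(x,y):
  X=0: 0.3871, 0.5260
  X=1: 0.5293, 0.4695
Sum of the 4 terms: H(X,Y) = 1.9119 bits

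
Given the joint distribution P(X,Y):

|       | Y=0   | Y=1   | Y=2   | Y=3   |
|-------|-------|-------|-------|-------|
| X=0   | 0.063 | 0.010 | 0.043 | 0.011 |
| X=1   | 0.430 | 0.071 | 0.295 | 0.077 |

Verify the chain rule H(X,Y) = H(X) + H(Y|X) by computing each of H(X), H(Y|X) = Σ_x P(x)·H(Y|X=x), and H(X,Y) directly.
H(X) = 0.5492 bits, H(Y|X) = 1.6342 bits, H(X,Y) = 2.1834 bits

Marginal of X (row sums):
  P(X=0) = 0.063 + 0.010 + 0.043 + 0.011 = 0.127
  P(X=1) = 0.430 + 0.071 + 0.295 + 0.077 = 0.873
H(X) = -[0.127·log₂(0.127) + 0.873·log₂(0.873)]
  = 0.3781 + 0.1711 = 0.5492 bits

H(Y|X) = Σ_x P(x)·H(Y|X=x):
  X=0: P(X=0) = 0.127, P(Y|X=0) = (63/127, 10/127, 43/127, 11/127) → H(Y|X=0) = 1.6251
  X=1: P(X=1) = 0.873, P(Y|X=1) = (430/873, 71/873, 295/873, 77/873) → H(Y|X=1) = 1.6355
H(Y|X) = 0.127·1.6251 + 0.873·1.6355 = 1.6342 bits

H(X,Y) = -Σ_{x,y} P(x,y) log₂ P(x,y). Per-cell terms -P(x,y)·log₂P(x,y):
  X=0: 0.2513, 0.0664, 0.1952, 0.0716
  X=1: 0.5236, 0.2709, 0.5196, 0.2848
Sum of the 8 terms: H(X,Y) = 2.1834 bits

Chain rule check:
  H(X) + H(Y|X) = 0.5492 + 1.6342 = 2.1834 bits
  H(X,Y) = 2.1834 bits
✓ Chain rule verified.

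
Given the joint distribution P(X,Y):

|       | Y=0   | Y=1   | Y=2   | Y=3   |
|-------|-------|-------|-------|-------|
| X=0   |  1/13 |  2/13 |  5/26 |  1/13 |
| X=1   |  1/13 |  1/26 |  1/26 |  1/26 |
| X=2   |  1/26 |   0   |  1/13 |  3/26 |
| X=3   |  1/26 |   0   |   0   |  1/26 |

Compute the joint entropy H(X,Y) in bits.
3.4557 bits

H(X,Y) = -Σ_{x,y} P(x,y) log₂ P(x,y). Per-cell terms -P(x,y)·log₂P(x,y):
  X=0: 0.28465, 0.41545, 0.45741, 0.28465
  X=1: 0.28465, 0.18079, 0.18079, 0.18079
  X=2: 0.18079, 0.00000, 0.28465, 0.35948
  X=3: 0.18079, 0.00000, 0.00000, 0.18079
  (cells with P = 0 contribute 0)
Sum of the 16 terms: H(X,Y) = 3.4557 bits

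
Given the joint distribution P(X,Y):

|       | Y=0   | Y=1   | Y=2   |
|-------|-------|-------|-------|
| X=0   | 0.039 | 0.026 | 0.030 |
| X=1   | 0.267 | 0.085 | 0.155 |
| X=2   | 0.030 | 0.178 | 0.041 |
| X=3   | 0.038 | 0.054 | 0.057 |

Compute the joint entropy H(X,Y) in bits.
3.1252 bits

H(X,Y) = -Σ_{x,y} P(x,y) log₂ P(x,y). Per-cell terms -P(x,y)·log₂P(x,y):
  X=0: 0.18253, 0.13690, 0.15177
  X=1: 0.50866, 0.30229, 0.41690
  X=2: 0.15177, 0.44323, 0.18894
  X=3: 0.17928, 0.22739, 0.23557
Sum of the 12 terms: H(X,Y) = 3.1252 bits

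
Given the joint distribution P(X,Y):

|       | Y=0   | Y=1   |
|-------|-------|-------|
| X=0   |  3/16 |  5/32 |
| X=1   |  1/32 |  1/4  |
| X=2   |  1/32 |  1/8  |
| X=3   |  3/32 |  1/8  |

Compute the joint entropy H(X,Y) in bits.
2.7539 bits

H(X,Y) = -Σ_{x,y} P(x,y) log₂ P(x,y). Per-cell terms -P(x,y)·log₂P(x,y):
  X=0: 0.45282, 0.41845
  X=1: 0.15625, 0.50000
  X=2: 0.15625, 0.37500
  X=3: 0.32016, 0.37500
Sum of the 8 terms: H(X,Y) = 2.7539 bits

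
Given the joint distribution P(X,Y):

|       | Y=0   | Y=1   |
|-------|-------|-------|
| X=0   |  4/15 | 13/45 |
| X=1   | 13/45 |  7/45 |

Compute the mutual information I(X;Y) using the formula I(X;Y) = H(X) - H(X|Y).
0.0210 bits

I(X;Y) = H(X) - H(X|Y)

Marginal of X (row sums):
  P(X=0) = 4/15 + 13/45 = 5/9
  P(X=1) = 13/45 + 7/45 = 4/9
H(X) = -[(5/9)·log₂(5/9) + (4/9)·log₂(4/9)]
  = 0.47111 + 0.51997 = 0.99108 bits

Marginal of Y (column sums):
  P(Y=0) = 4/15 + 13/45 = 5/9
  P(Y=1) = 13/45 + 7/45 = 4/9
H(X|Y) = Σ_y P(y)·H(X|Y=y):
  Y=0: P(Y=0) = 5/9, P(X|Y=0) = (12/25, 13/25) → H(X|Y=0) = 0.99885
  Y=1: P(Y=1) = 4/9, P(X|Y=1) = (13/20, 7/20) → H(X|Y=1) = 0.93407
H(X|Y) = (5/9)·0.99885 + (4/9)·0.93407 = 0.97006 bits

I(X;Y) = H(X) - H(X|Y) = 0.99108 - 0.97006 = 0.0210 bits

Cross-check via I(X;Y) = H(X) + H(Y) - H(X,Y): computing H(Y) from the column sums and H(X,Y) from the 4 cells in the same way gives H(Y) = 0.99108 bits and H(X,Y) = 1.96113 bits, so
I(X;Y) = 0.99108 + 0.99108 - 1.96113 = 0.0210 bits ✓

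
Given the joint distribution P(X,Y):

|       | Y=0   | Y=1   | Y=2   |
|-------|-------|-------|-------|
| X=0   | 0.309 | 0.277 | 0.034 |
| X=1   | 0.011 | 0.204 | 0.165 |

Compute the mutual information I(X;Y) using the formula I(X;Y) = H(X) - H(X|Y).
0.2847 bits

I(X;Y) = H(X) - H(X|Y)

Marginal of X (row sums):
  P(X=0) = 0.309 + 0.277 + 0.034 = 0.620
  P(X=1) = 0.011 + 0.204 + 0.165 = 0.380
H(X) = -[0.620·log₂(0.620) + 0.380·log₂(0.380)]
  = 0.42759 + 0.53045 = 0.95804 bits

Marginal of Y (column sums):
  P(Y=0) = 0.309 + 0.011 = 0.320
  P(Y=1) = 0.277 + 0.204 = 0.481
  P(Y=2) = 0.034 + 0.165 = 0.199
H(X|Y) = Σ_y P(y)·H(X|Y=y):
  Y=0: P(Y=0) = 0.320, P(X|Y=0) = (309/320, 11/320) → H(X|Y=0) = 0.21588
  Y=1: P(Y=1) = 0.481, P(X|Y=1) = (277/481, 204/481) → H(X|Y=1) = 0.98332
  Y=2: P(Y=2) = 0.199, P(X|Y=2) = (34/199, 165/199) → H(X|Y=2) = 0.65966
H(X|Y) = 0.320·0.21588 + 0.481·0.98332 + 0.199·0.65966 = 0.67333 bits

I(X;Y) = H(X) - H(X|Y) = 0.95804 - 0.67333 = 0.2847 bits

Cross-check via I(X;Y) = H(X) + H(Y) - H(X,Y): computing H(Y) from the column sums and H(X,Y) from the 6 cells in the same way gives H(Y) = 1.49742 bits and H(X,Y) = 2.17075 bits, so
I(X;Y) = 0.95804 + 1.49742 - 2.17075 = 0.2847 bits ✓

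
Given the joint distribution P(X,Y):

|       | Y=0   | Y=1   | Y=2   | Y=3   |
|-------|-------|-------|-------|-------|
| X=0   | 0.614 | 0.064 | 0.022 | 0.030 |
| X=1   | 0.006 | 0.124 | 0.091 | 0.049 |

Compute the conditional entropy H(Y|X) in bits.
1.0629 bits

H(Y|X) = H(X,Y) - H(X)

H(X,Y) = -Σ_{x,y} P(x,y) log₂ P(x,y). Per-cell terms -P(x,y)·log₂P(x,y):
  X=0: 0.43207, 0.25381, 0.12114, 0.15177
  X=1: 0.04428, 0.37344, 0.31468, 0.21320
Sum of the 8 terms: H(X,Y) = 1.9044 bits

Marginal of X (row sums):
  P(X=0) = 0.614 + 0.064 + 0.022 + 0.030 = 0.730
  P(X=1) = 0.006 + 0.124 + 0.091 + 0.049 = 0.270
H(X) = -[0.730·log₂(0.730) + 0.270·log₂(0.270)]
  = 0.33144 + 0.51002 = 0.8415 bits

H(Y|X) = H(X,Y) - H(X) = 1.9044 - 0.8415 = 1.0629 bits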